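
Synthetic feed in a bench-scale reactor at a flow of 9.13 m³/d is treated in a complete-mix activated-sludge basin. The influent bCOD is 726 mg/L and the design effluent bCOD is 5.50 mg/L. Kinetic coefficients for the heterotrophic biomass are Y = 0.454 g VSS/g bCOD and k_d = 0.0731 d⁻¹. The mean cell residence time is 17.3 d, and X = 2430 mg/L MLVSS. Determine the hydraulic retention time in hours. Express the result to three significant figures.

From the SRT design equation V = Y Q (S₀−S) θ_c / [X (1 + k_d θ_c)] = 0.454 × 9.13 × (726 − 5.50) × 17.3 / [2430 × (1 + 0.0731 × 17.3)] = 5.17×10^4 / 5503 = 9.389 m³.
Hydraulic retention time τ = V/Q = 9.389 / 9.13 = 1.028 d = 24.68 h.

τ ≈ 24.7 h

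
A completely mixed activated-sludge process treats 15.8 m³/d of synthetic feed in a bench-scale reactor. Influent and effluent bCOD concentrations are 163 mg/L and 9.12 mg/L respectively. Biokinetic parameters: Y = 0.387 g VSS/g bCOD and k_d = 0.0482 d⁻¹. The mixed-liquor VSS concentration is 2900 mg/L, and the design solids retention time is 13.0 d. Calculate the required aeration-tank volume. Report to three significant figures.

Steady-state biomass mass balance: V·X·(1 + k_d·θ_c) = Y·Q·(S₀ − S)·θ_c, so V = 0.387 × 15.8 × (163 − 9.12) × 13.0 / [2900 × (1 + 0.0482 × 13.0)] = 1.22×10^4 / 4717 = 2.593 m³.

V ≈ 2.59 m³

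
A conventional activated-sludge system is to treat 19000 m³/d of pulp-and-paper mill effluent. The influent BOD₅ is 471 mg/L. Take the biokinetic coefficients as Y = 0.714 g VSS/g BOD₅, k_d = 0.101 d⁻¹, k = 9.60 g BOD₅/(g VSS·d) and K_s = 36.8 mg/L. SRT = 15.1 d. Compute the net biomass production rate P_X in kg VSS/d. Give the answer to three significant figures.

P_X ≈ 2530 kg VSS/d

From the Monod/SRT balance for a CMAS, S = K_s·(1+k_d θ_c)/[θ_c·(Y k − k_d) − 1] = 36.8 × (1 + 0.101 × 15.1) / [15.1 × (0.714 × 9.60 − 0.101) − 1] = 92.92 / 101.0 = 0.9203 mg/L.
Observed yield with endogenous decay: Y_obs = Y / (1 + k_d·θ_c) = 0.714 / (1 + 0.101 × 15.1) = 0.714 / 2.525 = 0.2828 g VSS/g BOD₅.
Substrate removed = Q·(S₀ − S) = 19000 m³/d × (471 − 0.920) g/m³ = 8.93×10^6 g/d = 8932 kg/d.
Biomass produced: P_X = Y_obs·Q·ΔS = 0.2828 × 8932 ≈ 2525 kg VSS/d.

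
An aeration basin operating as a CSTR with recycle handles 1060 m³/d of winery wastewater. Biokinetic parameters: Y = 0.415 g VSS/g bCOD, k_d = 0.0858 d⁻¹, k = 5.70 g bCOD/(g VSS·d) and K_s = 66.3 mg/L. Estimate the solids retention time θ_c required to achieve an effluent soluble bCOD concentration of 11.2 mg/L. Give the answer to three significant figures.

θ_c ≈ 3.91 d

Specific growth rate at S = 11.2 mg/L: μ = YkS/(K_s+S) = 0.415·5.70·11.2/(66.3+11.2) = 0.3419 d⁻¹.
Then 1/θ_c = μ − k_d = 0.3419 − 0.0858 = 0.2561 d⁻¹, giving θ_c = 3.905 d.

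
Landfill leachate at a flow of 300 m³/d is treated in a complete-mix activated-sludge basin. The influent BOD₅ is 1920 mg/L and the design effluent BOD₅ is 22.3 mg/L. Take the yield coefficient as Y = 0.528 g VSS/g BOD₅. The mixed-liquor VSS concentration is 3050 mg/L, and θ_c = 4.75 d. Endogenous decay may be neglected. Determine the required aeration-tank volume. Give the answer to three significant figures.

V·X = Y·Q·ΔS·θ_c gives V = 0.528 × 300 × (1920 − 22.3) × 4.75 / 3050 = 468.1 m³.

V ≈ 468 m³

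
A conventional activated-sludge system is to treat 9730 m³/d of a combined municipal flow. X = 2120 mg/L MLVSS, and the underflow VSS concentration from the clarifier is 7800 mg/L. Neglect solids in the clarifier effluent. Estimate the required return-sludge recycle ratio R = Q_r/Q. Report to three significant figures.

Mass balance around the secondary clarifier (neglecting effluent solids): R = X / (X_r − X) = 2120 / (7800 − 2120) = 0.3732.

R ≈ 0.373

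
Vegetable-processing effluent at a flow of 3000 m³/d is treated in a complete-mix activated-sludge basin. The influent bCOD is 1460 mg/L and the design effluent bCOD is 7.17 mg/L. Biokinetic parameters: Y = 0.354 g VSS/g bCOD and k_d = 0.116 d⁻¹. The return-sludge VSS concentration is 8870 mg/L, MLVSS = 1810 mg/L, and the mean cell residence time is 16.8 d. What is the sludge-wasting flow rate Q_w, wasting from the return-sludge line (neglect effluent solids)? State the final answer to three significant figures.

From the SRT design equation V = Y Q (S₀−S) θ_c / [X (1 + k_d θ_c)] = 0.354 × 3000 × (1460 − 7.17) × 16.8 / [1810 × (1 + 0.116 × 16.8)] = 2.59×10^7 / 5337 = 4857 m³.
Wasting from the return line (neglecting effluent solids): Q_w = V·X / (θ_c·X_r) = 4857 × 1810 / (16.8 × 8870) = 58.99 m³/d.

Q_w ≈ 59.0 m³/d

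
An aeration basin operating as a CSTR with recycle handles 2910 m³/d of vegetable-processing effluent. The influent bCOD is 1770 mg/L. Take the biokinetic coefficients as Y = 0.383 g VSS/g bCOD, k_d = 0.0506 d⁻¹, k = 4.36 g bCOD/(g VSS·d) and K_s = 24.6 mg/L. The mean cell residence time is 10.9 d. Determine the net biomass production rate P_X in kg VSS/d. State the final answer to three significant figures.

P_X ≈ 1270 kg VSS/d

From the Monod/SRT balance for a CMAS, S = K_s·(1+k_d θ_c)/[θ_c·(Y k − k_d) − 1] = 24.6 × (1 + 0.0506 × 10.9) / [10.9 × (0.383 × 4.36 − 0.0506) − 1] = 38.17 / 16.65 = 2.292 mg/L.
Observed yield with endogenous decay: Y_obs = Y / (1 + k_d·θ_c) = 0.383 / (1 + 0.0506 × 10.9) = 0.383 / 1.552 = 0.2469 g VSS/g bCOD.
Mass of bCOD removed per day: Q(S₀ − S) = 2910 × 1768 g/m³ = 5144 kg/d.
So the net sludge growth is P_X = 0.2469 × 5144 = 1270 kg VSS/d.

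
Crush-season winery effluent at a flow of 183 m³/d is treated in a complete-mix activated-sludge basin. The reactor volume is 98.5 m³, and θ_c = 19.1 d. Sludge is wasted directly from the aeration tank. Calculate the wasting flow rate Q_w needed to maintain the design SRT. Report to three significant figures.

With mixed-liquor wasting, θ_c = V/Q_w, so Q_w = V/θ_c = 98.50/19.1 = 5.157 m³/d.

Q_w ≈ 5.16 m³/d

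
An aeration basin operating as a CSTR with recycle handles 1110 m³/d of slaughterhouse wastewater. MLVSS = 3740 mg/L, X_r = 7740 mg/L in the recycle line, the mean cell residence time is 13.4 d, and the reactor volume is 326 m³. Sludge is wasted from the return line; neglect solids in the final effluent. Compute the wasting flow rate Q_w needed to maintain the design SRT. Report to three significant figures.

Q_w ≈ 11.8 m³/d

Wasting from the return line (neglecting effluent solids): Q_w = V·X / (θ_c·X_r) = 326.0 × 3740 / (13.4 × 7740) = 11.76 m³/d.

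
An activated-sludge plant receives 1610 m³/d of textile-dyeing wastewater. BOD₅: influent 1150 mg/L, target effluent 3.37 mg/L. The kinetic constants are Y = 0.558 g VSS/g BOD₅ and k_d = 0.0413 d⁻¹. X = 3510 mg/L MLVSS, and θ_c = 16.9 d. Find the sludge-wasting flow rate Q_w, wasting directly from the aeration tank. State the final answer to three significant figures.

From the SRT design equation V = Y Q (S₀−S) θ_c / [X (1 + k_d θ_c)] = 0.558 × 1610 × (1150 − 3.37) × 16.9 / [3510 × (1 + 0.0413 × 16.9)] = 1.74×10^7 / 5960 = 2921 m³.
Wasting from the aeration tank: Q_w = V / θ_c = 2921 / 16.9 = 172.8 m³/d.

Q_w ≈ 173 m³/d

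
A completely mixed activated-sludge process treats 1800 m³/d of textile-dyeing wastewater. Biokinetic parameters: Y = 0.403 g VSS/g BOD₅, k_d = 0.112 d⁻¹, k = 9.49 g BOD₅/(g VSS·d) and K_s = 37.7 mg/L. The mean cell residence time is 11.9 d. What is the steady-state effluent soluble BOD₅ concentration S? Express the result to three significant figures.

For a completely mixed reactor with recycle the Lawrence–McCarty relation gives S = K_s·(1 + k_d·θ_c) / [θ_c·(Y·k − k_d) − 1] = 37.7 × (1 + 0.112 × 11.9) / [11.9 × (0.403 × 9.49 − 0.112) − 1] = 87.95 / 43.18 = 2.037 mg/L.

S ≈ 2.04 mg/L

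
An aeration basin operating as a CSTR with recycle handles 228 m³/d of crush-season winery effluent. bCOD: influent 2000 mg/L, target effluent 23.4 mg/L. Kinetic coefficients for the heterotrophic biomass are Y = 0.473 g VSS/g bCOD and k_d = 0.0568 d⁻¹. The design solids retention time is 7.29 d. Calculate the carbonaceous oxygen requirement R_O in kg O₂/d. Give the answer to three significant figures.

R_O ≈ 237 kg O₂/d

Y_obs = Y / (1 + k_d θ_c) = 0.473 / (1 + 0.0568 × 7.29) = 0.473 / 1.414 = 0.3345.
Mass of bCOD removed per day: Q(S₀ − S) = 228 × 1977 g/m³ = 450.7 kg/d.
Biomass synthesised: P_X = Y_obs × 450.7 = 150.7 kg VSS/d.
R_O = Q·ΔS − 1.42 P_X = 450.7 − 214.1 = 236.6 kg O₂/d.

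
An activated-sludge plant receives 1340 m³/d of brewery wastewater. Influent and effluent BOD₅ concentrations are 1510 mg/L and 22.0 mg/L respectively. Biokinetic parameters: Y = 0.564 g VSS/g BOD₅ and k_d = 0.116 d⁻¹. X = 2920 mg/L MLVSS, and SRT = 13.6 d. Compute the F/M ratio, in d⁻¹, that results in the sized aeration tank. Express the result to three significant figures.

F/M ≈ 0.341 d⁻¹

Rearranging the biomass balance for a CMAS with decay, V = Y·Q·ΔS·θ_c / [X·(1+k_d θ_c)] = 0.564 × 1340 × (1510 − 22.0) × 13.6 / [2920 × (1 + 0.116 × 13.6)] = 1.53×10^7 / 7527 = 2032 m³.
F/M = applied load / biomass = Q·S₀/(V·X) = 1340 × 1510 / (2032 × 2920) = 0.3410 d⁻¹.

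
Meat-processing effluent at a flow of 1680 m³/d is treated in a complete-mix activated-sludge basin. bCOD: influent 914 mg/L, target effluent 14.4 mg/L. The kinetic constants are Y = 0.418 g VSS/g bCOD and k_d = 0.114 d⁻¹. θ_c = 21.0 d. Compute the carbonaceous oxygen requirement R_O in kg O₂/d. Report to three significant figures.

R_O ≈ 1250 kg O₂/d

Y_obs = Y / (1 + k_d θ_c) = 0.418 / (1 + 0.114 × 21.0) = 0.418 / 3.394 = 0.1232.
Mass of bCOD removed per day: Q(S₀ − S) = 1680 × 899.6 g/m³ = 1511 kg/d.
P_X = Y_obs·Q·(S₀ − S) = 0.1232 × 1511 = 186.1 kg VSS/d.
R_O = Q·ΔS − 1.42 P_X = 1511 − 264.3 = 1247 kg O₂/d.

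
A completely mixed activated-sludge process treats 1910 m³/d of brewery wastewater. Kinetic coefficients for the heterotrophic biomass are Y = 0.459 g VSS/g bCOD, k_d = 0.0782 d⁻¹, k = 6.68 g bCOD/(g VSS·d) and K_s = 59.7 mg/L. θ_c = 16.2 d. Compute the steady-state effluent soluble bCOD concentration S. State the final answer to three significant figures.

For a completely mixed reactor with recycle the Lawrence–McCarty relation gives S = K_s·(1 + k_d·θ_c) / [θ_c·(Y·k − k_d) − 1] = 59.7 × (1 + 0.0782 × 16.2) / [16.2 × (0.459 × 6.68 − 0.0782) − 1] = 135.3 / 47.40 = 2.855 mg/L.

S ≈ 2.85 mg/L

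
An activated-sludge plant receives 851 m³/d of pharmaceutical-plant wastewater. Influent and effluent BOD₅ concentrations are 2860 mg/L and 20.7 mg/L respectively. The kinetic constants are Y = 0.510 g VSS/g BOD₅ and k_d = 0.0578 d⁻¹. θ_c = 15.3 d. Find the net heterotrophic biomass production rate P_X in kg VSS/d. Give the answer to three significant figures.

The observed yield is Y_obs = Y/(1 + k_d·θ_c) = 0.510 / (1 + 0.0578 × 15.3) = 0.510 / 1.884 = 0.2707 g VSS per g BOD₅ removed.
Q·(S₀ − S) = 851 × (2860 − 20.7) × 10⁻³ = 2416 kg/d removed.
P_X = Y_obs · Q(S₀ − S) = 0.2707 × 2416 = 654.0 kg VSS/d.

P_X ≈ 654 kg VSS/d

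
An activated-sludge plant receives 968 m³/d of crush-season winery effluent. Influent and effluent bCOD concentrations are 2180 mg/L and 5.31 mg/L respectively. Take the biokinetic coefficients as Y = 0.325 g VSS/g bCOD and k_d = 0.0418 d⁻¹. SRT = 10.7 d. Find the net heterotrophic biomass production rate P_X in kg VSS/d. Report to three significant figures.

Y_obs = Y / (1 + k_d θ_c) = 0.325 / (1 + 0.0418 × 10.7) = 0.325 / 1.447 = 0.2246.
Mass of bCOD removed per day: Q(S₀ − S) = 968 × 2175 g/m³ = 2105 kg/d.
So the net sludge growth is P_X = 0.2246 × 2105 = 472.7 kg VSS/d.

P_X ≈ 473 kg VSS/d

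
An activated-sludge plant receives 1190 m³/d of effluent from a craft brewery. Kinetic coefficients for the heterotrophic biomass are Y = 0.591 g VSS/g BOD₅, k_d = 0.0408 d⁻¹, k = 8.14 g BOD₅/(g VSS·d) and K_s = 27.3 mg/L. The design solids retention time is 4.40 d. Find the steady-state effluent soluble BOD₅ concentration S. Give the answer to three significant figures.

S ≈ 1.61 mg/L

From the Monod/SRT balance for a CMAS, S = K_s·(1+k_d θ_c)/[θ_c·(Y k − k_d) − 1] = 27.3 × (1 + 0.0408 × 4.40) / [4.40 × (0.591 × 8.14 − 0.0408) − 1] = 32.20 / 19.99 = 1.611 mg/L.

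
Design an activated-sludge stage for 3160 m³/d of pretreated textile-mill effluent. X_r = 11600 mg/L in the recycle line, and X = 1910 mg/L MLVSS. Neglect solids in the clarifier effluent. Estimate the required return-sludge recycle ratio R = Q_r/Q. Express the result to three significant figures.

Mass balance around the secondary clarifier (neglecting effluent solids): R = X / (X_r − X) = 1910 / (11600 − 1910) = 0.1971.

R ≈ 0.197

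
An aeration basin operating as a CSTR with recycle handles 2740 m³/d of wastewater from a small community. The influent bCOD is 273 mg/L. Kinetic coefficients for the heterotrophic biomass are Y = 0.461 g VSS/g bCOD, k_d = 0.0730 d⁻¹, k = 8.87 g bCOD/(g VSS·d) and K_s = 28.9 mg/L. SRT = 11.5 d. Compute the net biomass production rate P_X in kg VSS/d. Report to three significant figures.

P_X ≈ 187 kg VSS/d

Effluent substrate depends only on kinetics and SRT: S = K_s(1 + k_d θ_c) / [θ_c(Yk − k_d) − 1] = 28.9 × (1 + 0.0730 × 11.5) / [11.5 × (0.461 × 8.87 − 0.0730) − 1] = 53.16 / 45.18 = 1.177 mg/L.
Y_obs = Y / (1 + k_d θ_c) = 0.461 / (1 + 0.0730 × 11.5) = 0.461 / 1.839 = 0.2506.
Mass of bCOD removed per day: Q(S₀ − S) = 2740 × 271.8 g/m³ = 744.8 kg/d.
Biomass produced: P_X = Y_obs·Q·ΔS = 0.2506 × 744.8 ≈ 186.7 kg VSS/d.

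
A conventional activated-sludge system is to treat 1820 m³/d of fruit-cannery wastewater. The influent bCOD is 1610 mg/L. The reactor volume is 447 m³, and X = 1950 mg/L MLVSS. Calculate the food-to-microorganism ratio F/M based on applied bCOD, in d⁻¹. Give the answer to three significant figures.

F/M ≈ 3.36 d⁻¹

Food-to-microorganism ratio F/M = Q S₀ / (V X) = 1820 × 1610 / (447.0 × 1950) = 3.362 d⁻¹.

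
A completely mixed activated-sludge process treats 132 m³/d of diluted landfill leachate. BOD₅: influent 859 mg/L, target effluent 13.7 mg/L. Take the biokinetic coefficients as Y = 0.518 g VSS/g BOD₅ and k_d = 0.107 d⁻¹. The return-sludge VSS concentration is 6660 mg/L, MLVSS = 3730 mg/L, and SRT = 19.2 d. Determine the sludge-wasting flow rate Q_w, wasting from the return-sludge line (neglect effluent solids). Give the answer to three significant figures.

Q_w ≈ 2.84 m³/d

Steady-state biomass mass balance: V·X·(1 + k_d·θ_c) = Y·Q·(S₀ − S)·θ_c, so V = 0.518 × 132 × (859 − 13.7) × 19.2 / [3730 × (1 + 0.107 × 19.2)] = 1.11×10^6 / 11393 = 97.40 m³.
Wasting from the return line (neglecting effluent solids): Q_w = V·X / (θ_c·X_r) = 97.40 × 3730 / (19.2 × 6660) = 2.841 m³/d.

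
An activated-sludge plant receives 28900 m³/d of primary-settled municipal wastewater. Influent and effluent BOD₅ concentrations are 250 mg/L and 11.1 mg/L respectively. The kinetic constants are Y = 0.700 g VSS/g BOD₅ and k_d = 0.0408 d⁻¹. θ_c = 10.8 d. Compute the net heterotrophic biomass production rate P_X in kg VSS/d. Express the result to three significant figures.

Observed yield with endogenous decay: Y_obs = Y / (1 + k_d·θ_c) = 0.700 / (1 + 0.0408 × 10.8) = 0.700 / 1.441 = 0.4859 g VSS/g BOD₅.
ΔS = 250 − 11.1 = 238.9 mg/L, so the substrate removal rate is 28900 × 238.9/1000 = 6904 kg BOD₅/d.
Net biomass production P_X = Y_obs × Q·(S₀ − S) = 0.4859 × 6904 = 3355 kg VSS/d.

P_X ≈ 3350 kg VSS/d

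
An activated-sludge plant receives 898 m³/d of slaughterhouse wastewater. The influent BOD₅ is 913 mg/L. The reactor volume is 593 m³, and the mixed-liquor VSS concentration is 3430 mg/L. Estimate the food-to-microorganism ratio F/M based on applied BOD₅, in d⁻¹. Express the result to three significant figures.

F/M = applied load / biomass = Q·S₀/(V·X) = 898 × 913 / (593.0 × 3430) = 0.4031 d⁻¹.

F/M ≈ 0.403 d⁻¹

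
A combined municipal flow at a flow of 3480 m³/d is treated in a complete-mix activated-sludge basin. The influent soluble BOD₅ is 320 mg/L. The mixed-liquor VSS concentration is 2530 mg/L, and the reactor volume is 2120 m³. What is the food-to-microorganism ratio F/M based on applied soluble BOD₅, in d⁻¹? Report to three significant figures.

F/M = applied load / biomass = Q·S₀/(V·X) = 3480 × 320 / (2120 × 2530) = 0.2076 d⁻¹.

F/M ≈ 0.208 d⁻¹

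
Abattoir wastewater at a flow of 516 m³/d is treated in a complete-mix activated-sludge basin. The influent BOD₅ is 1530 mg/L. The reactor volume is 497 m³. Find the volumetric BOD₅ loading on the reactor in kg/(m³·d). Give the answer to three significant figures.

L_v ≈ 1.59 kg BOD₅/(m³·d)

L_v = Q S₀ / V = 516 × 1530 × 10⁻³ / 497.0 = 1.588 kg/(m³·d).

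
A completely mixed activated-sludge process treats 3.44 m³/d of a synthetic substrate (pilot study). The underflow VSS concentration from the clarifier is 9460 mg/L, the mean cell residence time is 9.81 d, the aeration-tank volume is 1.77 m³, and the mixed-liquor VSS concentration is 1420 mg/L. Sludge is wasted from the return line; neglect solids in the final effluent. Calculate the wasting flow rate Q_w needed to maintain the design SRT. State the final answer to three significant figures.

Q_w = (V·X)/(θ_c X_r) = 1.770 × 1420 / (9.81 × 9460) = 0.02708 m³/d.

Q_w ≈ 0.0271 m³/d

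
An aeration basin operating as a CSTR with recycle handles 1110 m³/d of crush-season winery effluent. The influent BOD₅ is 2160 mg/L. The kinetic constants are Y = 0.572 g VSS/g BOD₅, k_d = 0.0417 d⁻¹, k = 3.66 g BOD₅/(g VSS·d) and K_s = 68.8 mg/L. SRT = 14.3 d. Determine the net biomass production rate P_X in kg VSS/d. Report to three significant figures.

For a completely mixed reactor with recycle the Lawrence–McCarty relation gives S = K_s·(1 + k_d·θ_c) / [θ_c·(Y·k − k_d) − 1] = 68.8 × (1 + 0.0417 × 14.3) / [14.3 × (0.572 × 3.66 − 0.0417) − 1] = 109.8 / 28.34 = 3.875 mg/L.
Observed yield with endogenous decay: Y_obs = Y / (1 + k_d·θ_c) = 0.572 / (1 + 0.0417 × 14.3) = 0.572 / 1.596 = 0.3583 g VSS/g BOD₅.
ΔS = 2160 − 3.88 = 2156 mg/L, so the substrate removal rate is 1110 × 2156/1000 = 2393 kg BOD₅/d.
Biomass produced: P_X = Y_obs·Q·ΔS = 0.3583 × 2393 ≈ 857.6 kg VSS/d.

P_X ≈ 858 kg VSS/d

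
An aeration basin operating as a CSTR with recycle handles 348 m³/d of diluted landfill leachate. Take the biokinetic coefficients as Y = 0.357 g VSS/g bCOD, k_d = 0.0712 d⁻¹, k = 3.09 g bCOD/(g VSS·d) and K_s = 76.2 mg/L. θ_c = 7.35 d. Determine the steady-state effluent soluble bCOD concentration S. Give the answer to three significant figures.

S ≈ 17.6 mg/L

For a completely mixed reactor with recycle the Lawrence–McCarty relation gives S = K_s·(1 + k_d·θ_c) / [θ_c·(Y·k − k_d) − 1] = 76.2 × (1 + 0.0712 × 7.35) / [7.35 × (0.357 × 3.09 − 0.0712) − 1] = 116.1 / 6.585 = 17.63 mg/L.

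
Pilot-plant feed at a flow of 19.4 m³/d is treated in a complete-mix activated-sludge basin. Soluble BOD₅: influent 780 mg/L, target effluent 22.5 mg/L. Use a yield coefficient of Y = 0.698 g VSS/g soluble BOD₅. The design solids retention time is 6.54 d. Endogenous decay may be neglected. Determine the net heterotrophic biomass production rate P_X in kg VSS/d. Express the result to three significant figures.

Since k_d ≈ 0, Y_obs = Y = 0.698 g VSS/g soluble BOD₅.
Q·(S₀ − S) = 19.4 × (780 − 22.5) × 10⁻³ = 14.70 kg/d removed.
So the net sludge growth is P_X = 0.6980 × 14.70 = 10.26 kg VSS/d.

P_X ≈ 10.3 kg VSS/d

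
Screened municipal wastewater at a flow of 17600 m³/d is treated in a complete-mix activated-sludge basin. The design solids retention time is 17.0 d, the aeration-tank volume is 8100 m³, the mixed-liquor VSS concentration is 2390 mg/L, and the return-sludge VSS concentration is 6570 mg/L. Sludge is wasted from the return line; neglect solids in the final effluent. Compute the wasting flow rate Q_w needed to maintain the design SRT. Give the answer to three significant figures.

θ_c = V·X/(Q_w·X_r) when wasting from the recycle, so Q_w = V·X/(θ_c·X_r) = 8100 × 2390 / (17.0 × 6570) = 173.3 m³/d.

Q_w ≈ 173 m³/d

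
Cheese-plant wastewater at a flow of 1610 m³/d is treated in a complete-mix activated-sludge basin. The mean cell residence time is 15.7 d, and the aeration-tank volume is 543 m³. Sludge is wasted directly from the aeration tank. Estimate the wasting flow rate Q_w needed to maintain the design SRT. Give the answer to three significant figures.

Q_w ≈ 34.6 m³/d

Wasting from the aeration tank: Q_w = V / θ_c = 543.0 / 15.7 = 34.59 m³/d.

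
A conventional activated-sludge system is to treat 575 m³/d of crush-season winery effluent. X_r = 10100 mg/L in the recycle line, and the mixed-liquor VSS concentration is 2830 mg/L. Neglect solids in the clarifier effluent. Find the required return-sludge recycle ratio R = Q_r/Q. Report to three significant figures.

Solids balance on the clarifier gives (1+R)X = R·X_r, so R = X/(X_r − X) = 2830 / (10100 − 2830) = 0.3893.

R ≈ 0.389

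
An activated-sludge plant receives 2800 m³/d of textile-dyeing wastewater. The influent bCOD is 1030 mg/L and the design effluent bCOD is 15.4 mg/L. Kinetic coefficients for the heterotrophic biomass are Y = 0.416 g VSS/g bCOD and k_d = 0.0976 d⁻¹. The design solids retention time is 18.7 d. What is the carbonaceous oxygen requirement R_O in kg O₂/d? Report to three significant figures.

Y_obs = Y / (1 + k_d θ_c) = 0.416 / (1 + 0.0976 × 18.7) = 0.416 / 2.825 = 0.1473.
Substrate removed = Q·(S₀ − S) = 2800 m³/d × (1030 − 15.4) g/m³ = 2.84×10^6 g/d = 2841 kg/d.
Net sludge production P_X = 0.1473 × 2841 = 418.3 kg VSS/d.
Carbonaceous O₂ demand = substrate oxidised − cell-mass equivalent = 2841 − 1.42 × 418.3 = 2247 kg O₂/d.

R_O ≈ 2250 kg O₂/d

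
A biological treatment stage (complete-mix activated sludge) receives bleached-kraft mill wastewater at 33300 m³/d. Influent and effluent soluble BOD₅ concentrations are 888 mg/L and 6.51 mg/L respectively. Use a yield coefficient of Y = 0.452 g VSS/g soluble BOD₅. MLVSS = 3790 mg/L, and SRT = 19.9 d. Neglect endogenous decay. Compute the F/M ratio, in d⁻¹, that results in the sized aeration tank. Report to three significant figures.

With k_d = 0 the design equation reduces to V = Y Q (S₀−S) θ_c / X = 0.452 × 33300 × (888 − 6.51) × 19.9 / 3790 = 69665 m³.
F/M = applied load / biomass = Q·S₀/(V·X) = 33300 × 888 / (69665 × 3790) = 0.1120 d⁻¹.

F/M ≈ 0.112 d⁻¹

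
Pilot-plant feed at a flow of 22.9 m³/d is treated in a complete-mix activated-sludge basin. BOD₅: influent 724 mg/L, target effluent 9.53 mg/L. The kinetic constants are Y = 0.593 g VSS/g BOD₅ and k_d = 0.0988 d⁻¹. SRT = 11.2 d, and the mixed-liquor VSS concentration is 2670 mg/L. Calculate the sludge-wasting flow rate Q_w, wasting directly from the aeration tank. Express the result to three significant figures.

From the SRT design equation V = Y Q (S₀−S) θ_c / [X (1 + k_d θ_c)] = 0.593 × 22.9 × (724 − 9.53) × 11.2 / [2670 × (1 + 0.0988 × 11.2)] = 1.09×10^5 / 5625 = 19.32 m³.
For wasting at MLVSS concentration, Q_w = V/θ_c = 19.32/11.2 = 1.725 m³/d.

Q_w ≈ 1.72 m³/d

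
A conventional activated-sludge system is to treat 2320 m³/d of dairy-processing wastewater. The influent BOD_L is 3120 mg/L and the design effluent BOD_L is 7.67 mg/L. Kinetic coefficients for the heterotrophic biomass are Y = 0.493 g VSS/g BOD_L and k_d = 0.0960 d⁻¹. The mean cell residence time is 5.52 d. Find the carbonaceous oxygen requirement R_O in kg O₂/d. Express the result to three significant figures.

R_O ≈ 3920 kg O₂/d

Correct the yield for decay: Y_obs = Y/(1 + k_d θ_c) = 0.493 / (1 + 0.0960 × 5.52) = 0.493 / 1.530 = 0.3222.
Mass of BOD_L removed per day: Q(S₀ − S) = 2320 × 3112 g/m³ = 7221 kg/d.
Net sludge production P_X = 0.3222 × 7221 = 2327 kg VSS/d.
R_O = Q·ΔS − 1.42 P_X = 7221 − 3304 = 3917 kg O₂/d.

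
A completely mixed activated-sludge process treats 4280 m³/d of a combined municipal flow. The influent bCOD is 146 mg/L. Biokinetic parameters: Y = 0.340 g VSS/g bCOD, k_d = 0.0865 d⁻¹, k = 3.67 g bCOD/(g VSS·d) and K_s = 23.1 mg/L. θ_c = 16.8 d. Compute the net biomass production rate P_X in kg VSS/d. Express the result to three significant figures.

Effluent substrate depends only on kinetics and SRT: S = K_s(1 + k_d θ_c) / [θ_c(Yk − k_d) − 1] = 23.1 × (1 + 0.0865 × 16.8) / [16.8 × (0.340 × 3.67 − 0.0865) − 1] = 56.67 / 18.51 = 3.062 mg/L.
Correct the yield for decay: Y_obs = Y/(1 + k_d θ_c) = 0.340 / (1 + 0.0865 × 16.8) = 0.340 / 2.453 = 0.1386.
Substrate removed = Q·(S₀ − S) = 4280 m³/d × (146 − 3.06) g/m³ = 6.12×10^5 g/d = 611.8 kg/d.
Net biomass production P_X = Y_obs × Q·(S₀ − S) = 0.1386 × 611.8 = 84.79 kg VSS/d.

P_X ≈ 84.8 kg VSS/d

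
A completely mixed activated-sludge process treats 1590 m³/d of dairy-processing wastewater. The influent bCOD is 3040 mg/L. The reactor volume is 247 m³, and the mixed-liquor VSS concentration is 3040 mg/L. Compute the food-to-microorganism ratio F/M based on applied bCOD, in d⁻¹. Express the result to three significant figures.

F/M ≈ 6.44 d⁻¹

F/M = applied load / biomass = Q·S₀/(V·X) = 1590 × 3040 / (247.0 × 3040) = 6.437 d⁻¹.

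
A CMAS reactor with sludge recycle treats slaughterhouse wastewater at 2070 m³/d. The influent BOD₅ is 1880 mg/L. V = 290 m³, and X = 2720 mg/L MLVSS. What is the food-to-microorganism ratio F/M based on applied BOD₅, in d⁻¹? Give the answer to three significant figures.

F/M = applied load / biomass = Q·S₀/(V·X) = 2070 × 1880 / (290.0 × 2720) = 4.934 d⁻¹.

F/M ≈ 4.93 d⁻¹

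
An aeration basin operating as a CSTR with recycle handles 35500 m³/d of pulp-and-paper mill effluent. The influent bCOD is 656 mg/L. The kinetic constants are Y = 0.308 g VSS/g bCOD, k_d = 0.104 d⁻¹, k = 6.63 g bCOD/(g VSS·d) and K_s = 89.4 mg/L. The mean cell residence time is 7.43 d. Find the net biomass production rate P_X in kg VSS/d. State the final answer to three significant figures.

For a completely mixed reactor with recycle the Lawrence–McCarty relation gives S = K_s·(1 + k_d·θ_c) / [θ_c·(Y·k − k_d) − 1] = 89.4 × (1 + 0.104 × 7.43) / [7.43 × (0.308 × 6.63 − 0.104) − 1] = 158.5 / 13.40 = 11.83 mg/L.
Observed yield with endogenous decay: Y_obs = Y / (1 + k_d·θ_c) = 0.308 / (1 + 0.104 × 7.43) = 0.308 / 1.773 = 0.1737 g VSS/g bCOD.
ΔS = 656 − 11.8 = 644.2 mg/L, so the substrate removal rate is 35500 × 644.2/1000 = 22869 kg bCOD/d.
P_X = Y_obs · Q(S₀ − S) = 0.1737 × 22869 = 3973 kg VSS/d.

P_X ≈ 3970 kg VSS/d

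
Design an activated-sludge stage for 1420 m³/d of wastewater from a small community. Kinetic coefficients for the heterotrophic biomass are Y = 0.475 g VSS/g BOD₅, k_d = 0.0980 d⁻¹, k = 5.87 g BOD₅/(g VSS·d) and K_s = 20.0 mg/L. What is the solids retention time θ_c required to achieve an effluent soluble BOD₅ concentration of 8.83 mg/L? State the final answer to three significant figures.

From 1/θ_c = Y·k·S/(K_s + S) − k_d: Y·k·S/(K_s+S) = 0.475 × 5.87 × 8.83 / (20.0 + 8.83) = 0.8540 d⁻¹.
θ_c = 1/(μ − k_d) = 1/(0.8540 − 0.0980) = 1/0.7560 = 1.323 d.

θ_c ≈ 1.32 d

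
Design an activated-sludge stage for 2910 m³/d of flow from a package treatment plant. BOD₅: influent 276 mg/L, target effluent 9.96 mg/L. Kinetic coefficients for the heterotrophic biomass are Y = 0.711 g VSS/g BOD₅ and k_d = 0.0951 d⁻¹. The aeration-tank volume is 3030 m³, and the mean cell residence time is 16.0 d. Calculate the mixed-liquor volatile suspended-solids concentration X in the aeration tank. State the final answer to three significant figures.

Solving the biomass balance for X: X = Y Q (S₀−S) θ_c / [V (1+k_d θ_c)] = 0.711 × 2910 × (276 − 9.96) × 16.0 / [3030 × (1 + 0.0951 × 16.0)] = 1153 mg/L.

X ≈ 1150 mg/L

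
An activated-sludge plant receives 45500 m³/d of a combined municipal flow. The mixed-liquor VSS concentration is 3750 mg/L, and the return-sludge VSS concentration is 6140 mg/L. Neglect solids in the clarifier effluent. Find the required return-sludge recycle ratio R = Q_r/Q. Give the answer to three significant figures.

R ≈ 1.57

R = Q_r/Q = X/(X_r − X) = 3750 / (6140 − 3750) = 1.569.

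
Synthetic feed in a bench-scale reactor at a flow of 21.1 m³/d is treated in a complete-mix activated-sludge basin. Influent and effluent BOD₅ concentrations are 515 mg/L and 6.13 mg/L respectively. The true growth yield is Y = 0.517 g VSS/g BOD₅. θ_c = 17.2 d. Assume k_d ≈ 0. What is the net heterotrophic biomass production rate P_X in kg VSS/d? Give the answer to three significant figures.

Since k_d ≈ 0, Y_obs = Y = 0.517 g VSS/g BOD₅.
Mass of BOD₅ removed per day: Q(S₀ − S) = 21.1 × 508.9 g/m³ = 10.74 kg/d.
Net biomass production P_X = Y_obs × Q·(S₀ − S) = 0.5170 × 10.74 = 5.551 kg VSS/d.

P_X ≈ 5.55 kg VSS/d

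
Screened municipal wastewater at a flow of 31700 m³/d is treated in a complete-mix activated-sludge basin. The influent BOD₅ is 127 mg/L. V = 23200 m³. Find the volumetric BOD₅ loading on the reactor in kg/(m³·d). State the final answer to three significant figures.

Volumetric loading L_v = Q·S₀ / V = 31700 × 127 g/m³ / 23200 m³ = 173.5 g/(m³·d) = 0.1735 kg BOD₅/(m³·d).

L_v ≈ 0.174 kg BOD₅/(m³·d)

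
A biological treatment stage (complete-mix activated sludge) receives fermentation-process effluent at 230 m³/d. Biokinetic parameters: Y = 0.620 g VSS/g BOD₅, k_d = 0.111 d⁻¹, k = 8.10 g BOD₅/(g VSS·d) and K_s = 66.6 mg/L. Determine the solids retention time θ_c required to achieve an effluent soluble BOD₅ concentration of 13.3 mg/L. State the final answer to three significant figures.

θ_c ≈ 1.38 d

At the target effluent, Y k S/(K_s+S) = 0.620×8.10×13.3/79.90 = 0.8360 d⁻¹.
θ_c = 1/(μ − k_d) = 1/(0.8360 − 0.111) = 1/0.7250 = 1.379 d.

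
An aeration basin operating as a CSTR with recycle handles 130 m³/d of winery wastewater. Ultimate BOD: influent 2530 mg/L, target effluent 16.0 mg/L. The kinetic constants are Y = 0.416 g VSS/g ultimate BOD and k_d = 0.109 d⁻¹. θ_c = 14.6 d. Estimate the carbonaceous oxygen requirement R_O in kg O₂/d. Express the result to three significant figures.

Y_obs = Y / (1 + k_d θ_c) = 0.416 / (1 + 0.109 × 14.6) = 0.416 / 2.591 = 0.1605.
ΔS = 2530 − 16.0 = 2514 mg/L, so the substrate removal rate is 130 × 2514/1000 = 326.8 kg ultimate BOD/d.
Biomass synthesised: P_X = Y_obs × 326.8 = 52.46 kg VSS/d.
Carbonaceous O₂ demand = substrate oxidised − cell-mass equivalent = 326.8 − 1.42 × 52.46 = 252.3 kg O₂/d.

R_O ≈ 252 kg O₂/d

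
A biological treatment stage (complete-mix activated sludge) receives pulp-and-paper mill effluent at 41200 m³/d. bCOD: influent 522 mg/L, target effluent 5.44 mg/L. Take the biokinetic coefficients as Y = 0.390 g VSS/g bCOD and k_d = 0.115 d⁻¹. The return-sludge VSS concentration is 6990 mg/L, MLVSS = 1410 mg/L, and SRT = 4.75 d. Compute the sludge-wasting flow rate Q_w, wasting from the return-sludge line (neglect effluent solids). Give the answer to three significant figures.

Steady-state biomass mass balance: V·X·(1 + k_d·θ_c) = Y·Q·(S₀ − S)·θ_c, so V = 0.390 × 41200 × (522 − 5.44) × 4.75 / [1410 × (1 + 0.115 × 4.75)] = 3.94×10^7 / 2180 = 18083 m³.
θ_c = V·X/(Q_w·X_r) when wasting from the recycle, so Q_w = V·X/(θ_c·X_r) = 18083 × 1410 / (4.75 × 6990) = 767.9 m³/d.

Q_w ≈ 768 m³/d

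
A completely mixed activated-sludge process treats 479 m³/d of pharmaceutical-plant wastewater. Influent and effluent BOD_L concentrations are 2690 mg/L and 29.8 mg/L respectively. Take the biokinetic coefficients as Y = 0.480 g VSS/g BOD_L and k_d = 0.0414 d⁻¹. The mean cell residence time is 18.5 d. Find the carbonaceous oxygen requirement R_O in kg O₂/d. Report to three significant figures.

Observed yield with endogenous decay: Y_obs = Y / (1 + k_d·θ_c) = 0.480 / (1 + 0.0414 × 18.5) = 0.480 / 1.766 = 0.2718 g VSS/g BOD_L.
Mass of BOD_L removed per day: Q(S₀ − S) = 479 × 2660 g/m³ = 1274 kg/d.
Net sludge production P_X = 0.2718 × 1274 = 346.4 kg VSS/d.
Carbonaceous O₂ demand = substrate oxidised − cell-mass equivalent = 1274 − 1.42 × 346.4 = 782.4 kg O₂/d.

R_O ≈ 782 kg O₂/d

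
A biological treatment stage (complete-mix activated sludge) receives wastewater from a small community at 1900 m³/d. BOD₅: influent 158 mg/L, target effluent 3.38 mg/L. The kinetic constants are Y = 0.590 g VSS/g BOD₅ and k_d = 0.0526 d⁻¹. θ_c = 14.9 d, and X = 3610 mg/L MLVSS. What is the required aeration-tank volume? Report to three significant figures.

V ≈ 401 m³

From the SRT design equation V = Y Q (S₀−S) θ_c / [X (1 + k_d θ_c)] = 0.590 × 1900 × (158 − 3.38) × 14.9 / [3610 × (1 + 0.0526 × 14.9)] = 2.58×10^6 / 6439 = 401.1 m³.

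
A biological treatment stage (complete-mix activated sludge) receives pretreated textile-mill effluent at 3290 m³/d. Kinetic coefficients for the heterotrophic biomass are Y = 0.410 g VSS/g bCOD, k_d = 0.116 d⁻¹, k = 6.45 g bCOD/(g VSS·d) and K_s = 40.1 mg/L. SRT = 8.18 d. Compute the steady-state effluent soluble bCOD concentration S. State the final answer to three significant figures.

From the Monod/SRT balance for a CMAS, S = K_s·(1+k_d θ_c)/[θ_c·(Y k − k_d) − 1] = 40.1 × (1 + 0.116 × 8.18) / [8.18 × (0.410 × 6.45 − 0.116) − 1] = 78.15 / 19.68 = 3.970 mg/L.

S ≈ 3.97 mg/L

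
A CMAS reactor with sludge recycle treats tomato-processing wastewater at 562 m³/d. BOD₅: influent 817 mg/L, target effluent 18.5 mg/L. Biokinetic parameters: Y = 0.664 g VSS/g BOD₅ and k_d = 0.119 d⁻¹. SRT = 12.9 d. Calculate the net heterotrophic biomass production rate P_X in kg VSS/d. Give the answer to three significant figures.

P_X ≈ 118 kg VSS/d

The observed yield is Y_obs = Y/(1 + k_d·θ_c) = 0.664 / (1 + 0.119 × 12.9) = 0.664 / 2.535 = 0.2619 g VSS per g BOD₅ removed.
ΔS = 817 − 18.5 = 798.5 mg/L, so the substrate removal rate is 562 × 798.5/1000 = 448.8 kg BOD₅/d.
So the net sludge growth is P_X = 0.2619 × 448.8 = 117.5 kg VSS/d.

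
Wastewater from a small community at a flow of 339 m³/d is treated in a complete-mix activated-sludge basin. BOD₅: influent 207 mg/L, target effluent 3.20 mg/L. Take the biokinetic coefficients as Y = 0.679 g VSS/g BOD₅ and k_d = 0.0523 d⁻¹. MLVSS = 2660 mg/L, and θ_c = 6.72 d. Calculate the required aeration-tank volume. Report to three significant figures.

Steady-state biomass mass balance: V·X·(1 + k_d·θ_c) = Y·Q·(S₀ − S)·θ_c, so V = 0.679 × 339 × (207 − 3.20) × 6.72 / [2660 × (1 + 0.0523 × 6.72)] = 3.15×10^5 / 3595 = 87.69 m³.

V ≈ 87.7 m³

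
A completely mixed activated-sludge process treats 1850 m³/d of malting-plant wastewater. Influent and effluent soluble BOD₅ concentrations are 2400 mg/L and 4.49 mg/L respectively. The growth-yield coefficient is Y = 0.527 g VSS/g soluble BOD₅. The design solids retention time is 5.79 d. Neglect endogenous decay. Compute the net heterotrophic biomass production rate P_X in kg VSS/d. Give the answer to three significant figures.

No decay correction is needed, so Y_obs = Y = 0.527.
Q·(S₀ − S) = 1850 × (2400 − 4.49) × 10⁻³ = 4432 kg/d removed.
Net biomass production P_X = Y_obs × Q·(S₀ − S) = 0.5270 × 4432 = 2336 kg VSS/d.

P_X ≈ 2340 kg VSS/d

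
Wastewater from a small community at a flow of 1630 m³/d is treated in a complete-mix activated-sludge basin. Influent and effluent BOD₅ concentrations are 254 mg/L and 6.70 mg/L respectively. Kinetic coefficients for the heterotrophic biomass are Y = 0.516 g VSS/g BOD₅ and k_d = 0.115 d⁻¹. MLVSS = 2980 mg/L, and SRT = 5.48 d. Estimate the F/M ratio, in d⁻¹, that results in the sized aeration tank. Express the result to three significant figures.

F/M ≈ 0.592 d⁻¹

Rearranging the biomass balance for a CMAS with decay, V = Y·Q·ΔS·θ_c / [X·(1+k_d θ_c)] = 0.516 × 1630 × (254 − 6.70) × 5.48 / [2980 × (1 + 0.115 × 5.48)] = 1.14×10^6 / 4858 = 234.6 m³.
F/M = Q·S₀ / (V·X) = 1630 × 254 / (234.6 × 2980) = 0.5921 g BOD₅·(g VSS·d)⁻¹.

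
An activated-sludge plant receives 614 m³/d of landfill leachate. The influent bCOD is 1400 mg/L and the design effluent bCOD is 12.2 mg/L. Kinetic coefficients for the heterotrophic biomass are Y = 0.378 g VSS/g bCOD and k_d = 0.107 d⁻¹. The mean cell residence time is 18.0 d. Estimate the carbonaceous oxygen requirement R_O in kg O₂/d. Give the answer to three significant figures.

The observed yield is Y_obs = Y/(1 + k_d·θ_c) = 0.378 / (1 + 0.107 × 18.0) = 0.378 / 2.926 = 0.1292 g VSS per g bCOD removed.
Q·(S₀ − S) = 614 × (1400 − 12.2) × 10⁻³ = 852.1 kg/d removed.
Net sludge production P_X = 0.1292 × 852.1 = 110.1 kg VSS/d.
R_O = Q·(S₀ − S) − 1.42·P_X = 852.1 − 1.42 × 110.1 = 695.8 kg O₂/d.

R_O ≈ 696 kg O₂/d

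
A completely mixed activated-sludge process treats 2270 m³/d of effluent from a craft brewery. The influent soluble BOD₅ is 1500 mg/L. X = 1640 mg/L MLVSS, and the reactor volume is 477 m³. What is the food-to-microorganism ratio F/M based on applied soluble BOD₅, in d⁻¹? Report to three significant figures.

F/M ≈ 4.35 d⁻¹

F/M = applied load / biomass = Q·S₀/(V·X) = 2270 × 1500 / (477.0 × 1640) = 4.353 d⁻¹.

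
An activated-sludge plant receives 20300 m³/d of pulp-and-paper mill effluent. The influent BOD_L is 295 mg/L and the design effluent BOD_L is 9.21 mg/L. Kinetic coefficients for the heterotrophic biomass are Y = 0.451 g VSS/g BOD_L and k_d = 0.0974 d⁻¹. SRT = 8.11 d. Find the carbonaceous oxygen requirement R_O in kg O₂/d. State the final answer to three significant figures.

R_O ≈ 3730 kg O₂/d

Observed yield with endogenous decay: Y_obs = Y / (1 + k_d·θ_c) = 0.451 / (1 + 0.0974 × 8.11) = 0.451 / 1.790 = 0.2520 g VSS/g BOD_L.
Mass of BOD_L removed per day: Q(S₀ − S) = 20300 × 285.8 g/m³ = 5802 kg/d.
P_X = Y_obs·Q·(S₀ − S) = 0.2520 × 5802 = 1462 kg VSS/d.
Carbonaceous O₂ demand = substrate oxidised − cell-mass equivalent = 5802 − 1.42 × 1462 = 3726 kg O₂/d.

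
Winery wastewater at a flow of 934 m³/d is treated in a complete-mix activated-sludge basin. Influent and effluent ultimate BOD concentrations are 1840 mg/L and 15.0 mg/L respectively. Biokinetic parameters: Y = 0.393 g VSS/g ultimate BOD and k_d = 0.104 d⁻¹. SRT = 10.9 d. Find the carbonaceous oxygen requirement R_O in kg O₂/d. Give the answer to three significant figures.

The observed yield is Y_obs = Y/(1 + k_d·θ_c) = 0.393 / (1 + 0.104 × 10.9) = 0.393 / 2.134 = 0.1842 g VSS per g ultimate BOD removed.
Q·(S₀ − S) = 934 × (1840 − 15.0) × 10⁻³ = 1705 kg/d removed.
Net sludge production P_X = 0.1842 × 1705 = 314.0 kg VSS/d.
Carbonaceous O₂ demand = substrate oxidised − cell-mass equivalent = 1705 − 1.42 × 314.0 = 1259 kg O₂/d.

R_O ≈ 1260 kg O₂/d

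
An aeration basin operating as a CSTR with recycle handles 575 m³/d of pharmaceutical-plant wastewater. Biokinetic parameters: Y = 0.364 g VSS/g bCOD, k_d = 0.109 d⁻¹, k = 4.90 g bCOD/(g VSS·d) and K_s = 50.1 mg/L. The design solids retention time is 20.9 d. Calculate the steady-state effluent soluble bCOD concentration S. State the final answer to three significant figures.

Effluent substrate depends only on kinetics and SRT: S = K_s(1 + k_d θ_c) / [θ_c(Yk − k_d) − 1] = 50.1 × (1 + 0.109 × 20.9) / [20.9 × (0.364 × 4.90 − 0.109) − 1] = 164.2 / 34.00 = 4.830 mg/L.

S ≈ 4.83 mg/L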